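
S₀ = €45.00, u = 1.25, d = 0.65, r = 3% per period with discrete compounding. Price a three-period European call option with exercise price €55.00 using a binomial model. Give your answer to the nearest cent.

Risk-neutral probability p = (1 + 0.03 − 0.65)/(1.25 − 0.65) = 0.3800/0.6000 = 0.6333
Terminal stock prices: S_uuu = 87.89, S_uud = 45.7, S_udd = 23.77, S_ddd = 12.36
Terminal payoffs (S − K): max(32.89, 0) = 32.89, max(-9.297, 0) = 0, max(-31.23, 0) = 0, max(-42.64, 0) = 0
Node uu (S = 70.31): V_uu = 1/1.03·[0.6333·32.8906 + 0.3667·0.0000] = 20.2240
Node ud (S = 36.56): V_ud = 1/1.03·[0.6333·0.0000 + 0.3667·0.0000] = 0.0000
Node dd (S = 19.01): V_dd = 1/1.03·[0.6333·0.0000 + 0.3667·0.0000] = 0.0000
Node u (S = 56.25): V_u = 1/1.03·[0.6333·20.2240 + 0.3667·0.0000] = 12.4355
Node d (S = 29.25): V_d = 1/1.03·[0.6333·0.0000 + 0.3667·0.0000] = 0.0000
Node 0 (S = 45): V_0 = 1/1.03·[0.6333·12.4355 + 0.3667·0.0000] = 7.6464

€7.65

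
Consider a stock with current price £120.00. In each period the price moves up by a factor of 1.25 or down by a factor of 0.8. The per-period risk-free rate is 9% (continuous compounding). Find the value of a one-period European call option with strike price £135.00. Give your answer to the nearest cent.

Risk-neutral probability p = (e^0.09 − 0.8)/(1.25 − 0.8) = 0.2942/0.4500 = 0.6537
Terminal stock prices: S_u = 150, S_d = 96
Terminal payoffs (S − K): max(15, 0) = 15, max(-39, 0) = 0
Node 0 (S = 120): V_0 = e^(−0.09)·[0.6537·15.0000 + 0.3463·0.0000] = 8.9618

£8.96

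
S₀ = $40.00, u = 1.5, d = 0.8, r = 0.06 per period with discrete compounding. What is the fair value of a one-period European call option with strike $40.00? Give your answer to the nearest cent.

$7.01

Risk-neutral probability p = (1 + 0.06 − 0.8)/(1.5 − 0.8) = 0.2600/0.7000 = 0.3714
Terminal stock prices: S_u = 60, S_d = 32
Terminal payoffs (S − K): max(20, 0) = 20, max(-8, 0) = 0
Node 0 (S = 40): V_0 = 1/1.06·[0.3714·20.0000 + 0.6286·0.0000] = 7.0081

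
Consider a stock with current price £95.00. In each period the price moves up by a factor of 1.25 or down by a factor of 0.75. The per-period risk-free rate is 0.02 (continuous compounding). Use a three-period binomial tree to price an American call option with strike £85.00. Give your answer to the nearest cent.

Risk-neutral probability p = (e^0.02 − 0.75)/(1.25 − 0.75) = 0.2702/0.5000 = 0.5404
Terminal stock prices: S_uuu = 185.5, S_uud = 111.3, S_udd = 66.8, S_ddd = 40.08
Terminal payoffs (S − K): max(100.5, 0) = 100.5, max(26.33, 0) = 26.33, max(-18.2, 0) = 0, max(-44.92, 0) = 0
Node uu (S = 148.4): continuation = e^(−0.02)·[0.5404·100.5469 + 0.4596·26.3281] = 65.1206; exercise value = 63.4375 ≤ continuation, so V_uu = 65.1206
Node ud (S = 89.06): continuation = e^(−0.02)·[0.5404·26.3281 + 0.4596·0.0000] = 13.9461; exercise value = 4.0625 ≤ continuation, so V_ud = 13.9461
Node dd (S = 53.44): continuation = e^(−0.02)·[0.5404·0.0000 + 0.4596·0.0000] = 0.0000; exercise value = 0.0000 ≤ continuation, so V_dd = 0.0000
Node u (S = 118.8): continuation = e^(−0.02)·[0.5404·65.1206 + 0.4596·13.9461] = 40.7772; exercise value = 33.7500 ≤ continuation, so V_u = 40.7772
Node d (S = 71.25): continuation = e^(−0.02)·[0.5404·13.9461 + 0.4596·0.0000] = 7.3873; exercise value = 0.0000 ≤ continuation, so V_d = 7.3873
Node 0 (S = 95): continuation = e^(−0.02)·[0.5404·40.7772 + 0.4596·7.3873] = 24.9277; exercise value = 10.0000 ≤ continuation, so V_0 = 24.9277

£24.93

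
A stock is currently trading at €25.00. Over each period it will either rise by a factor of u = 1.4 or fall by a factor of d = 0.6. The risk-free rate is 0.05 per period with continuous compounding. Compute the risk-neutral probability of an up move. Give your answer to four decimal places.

Risk-neutral probability p = (e^0.05 − 0.6)/(1.4 − 0.6) = 0.4513/0.8000 = 0.5641

p = 0.5641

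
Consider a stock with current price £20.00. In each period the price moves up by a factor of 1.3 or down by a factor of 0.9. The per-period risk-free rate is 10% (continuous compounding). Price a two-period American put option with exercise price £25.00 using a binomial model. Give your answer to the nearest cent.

£5.00

Risk-neutral probability p = (e^0.1 − 0.9)/(1.3 − 0.9) = 0.2052/0.4000 = 0.5129
Terminal stock prices: S_uu = 33.8, S_ud = 23.4, S_dd = 16.2
Terminal payoffs (K − S): max(-8.8, 0) = 0, max(1.6, 0) = 1.6, max(8.8, 0) = 8.8
Node u (S = 26): continuation = e^(−0.1)·[0.5129·0.0000 + 0.4871·1.6000] = 0.7052; exercise value = 0.0000 ≤ continuation, so V_u = 0.7052
Node d (S = 18): continuation = e^(−0.1)·[0.5129·1.6000 + 0.4871·8.8000] = 4.6209; exercise value = 7.0000 > continuation, so V_d = 7.0000 (exercise)
Node 0 (S = 20): continuation = e^(−0.1)·[0.5129·0.7052 + 0.4871·7.0000] = 3.4123; exercise value = 5.0000 > continuation, so V_0 = 5.0000 (exercise)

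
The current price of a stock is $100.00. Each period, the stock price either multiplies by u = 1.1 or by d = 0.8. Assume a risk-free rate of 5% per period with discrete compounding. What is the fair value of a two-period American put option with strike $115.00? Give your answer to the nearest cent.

$15.00

Risk-neutral probability p = (1 + 0.05 − 0.8)/(1.1 − 0.8) = 0.2500/0.3000 = 0.8333
Terminal stock prices: S_uu = 121, S_ud = 88, S_dd = 64
Terminal payoffs (K − S): max(-6, 0) = 0, max(27, 0) = 27, max(51, 0) = 51
Node u (S = 110): continuation = 1/1.05·[0.8333·0.0000 + 0.1667·27.0000] = 4.2857; exercise value = 5.0000 > continuation, so V_u = 5.0000 (exercise)
Node d (S = 80): continuation = 1/1.05·[0.8333·27.0000 + 0.1667·51.0000] = 29.5238; exercise value = 35.0000 > continuation, so V_d = 35.0000 (exercise)
Node 0 (S = 100): continuation = 1/1.05·[0.8333·5.0000 + 0.1667·35.0000] = 9.5238; exercise value = 15.0000 > continuation, so V_0 = 15.0000 (exercise)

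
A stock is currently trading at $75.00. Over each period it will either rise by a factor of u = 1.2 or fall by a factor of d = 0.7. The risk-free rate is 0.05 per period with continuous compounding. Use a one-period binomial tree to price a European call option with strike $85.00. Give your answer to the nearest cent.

Risk-neutral probability p = (e^0.05 − 0.7)/(1.2 − 0.7) = 0.3513/0.5000 = 0.7025
Terminal stock prices: S_u = 90, S_d = 52.5
Terminal payoffs (S − K): max(5, 0) = 5, max(-32.5, 0) = 0
Node 0 (S = 75): V_0 = e^(−0.05)·[0.7025·5.0000 + 0.2975·0.0000] = 3.3414

$3.34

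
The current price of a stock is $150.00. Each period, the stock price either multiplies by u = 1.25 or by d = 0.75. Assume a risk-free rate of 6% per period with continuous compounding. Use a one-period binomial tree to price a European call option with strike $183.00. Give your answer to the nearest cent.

Risk-neutral probability p = (e^0.06 − 0.75)/(1.25 − 0.75) = 0.3118/0.5000 = 0.6237
Terminal stock prices: S_u = 187.5, S_d = 112.5
Terminal payoffs (S − K): max(4.5, 0) = 4.5, max(-70.5, 0) = 0
Node 0 (S = 150): V_0 = e^(−0.06)·[0.6237·4.5000 + 0.3763·0.0000] = 2.6431

$2.64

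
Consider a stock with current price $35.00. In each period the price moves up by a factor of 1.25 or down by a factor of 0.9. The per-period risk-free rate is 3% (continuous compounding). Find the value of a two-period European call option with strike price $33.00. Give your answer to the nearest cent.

Risk-neutral probability p = (e^0.03 − 0.9)/(1.25 − 0.9) = 0.1305/0.3500 = 0.3727
Terminal stock prices: S_uu = 54.69, S_ud = 39.38, S_dd = 28.35
Terminal payoffs (S − K): max(21.69, 0) = 21.69, max(6.375, 0) = 6.375, max(-4.65, 0) = 0
Node u (S = 43.75): V_u = e^(−0.03)·[0.3727·21.6875 + 0.6273·6.3750] = 11.7253
Node d (S = 31.5): V_d = e^(−0.03)·[0.3727·6.3750 + 0.6273·0.0000] = 2.3059
Node 0 (S = 35): V_0 = e^(−0.03)·[0.3727·11.7253 + 0.6273·2.3059] = 5.6449

$5.64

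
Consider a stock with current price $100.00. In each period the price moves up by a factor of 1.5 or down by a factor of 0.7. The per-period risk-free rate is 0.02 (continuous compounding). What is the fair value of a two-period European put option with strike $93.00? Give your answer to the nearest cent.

Risk-neutral probability p = (e^0.02 − 0.7)/(1.5 − 0.7) = 0.3202/0.8000 = 0.4003
Terminal stock prices: S_uu = 225, S_ud = 105, S_dd = 49
Terminal payoffs (K − S): max(-132, 0) = 0, max(-12, 0) = 0, max(44, 0) = 44
Node u (S = 150): V_u = e^(−0.02)·[0.4003·0.0000 + 0.5997·0.0000] = 0.0000
Node d (S = 70): V_d = e^(−0.02)·[0.4003·0.0000 + 0.5997·44.0000] = 25.8664
Node 0 (S = 100): V_0 = e^(−0.02)·[0.4003·0.0000 + 0.5997·25.8664] = 15.2061

$15.21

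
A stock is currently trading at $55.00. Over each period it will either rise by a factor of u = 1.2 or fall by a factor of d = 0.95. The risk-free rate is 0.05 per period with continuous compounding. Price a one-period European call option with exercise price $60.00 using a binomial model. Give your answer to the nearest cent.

$2.31

Risk-neutral probability p = (e^0.05 − 0.95)/(1.2 − 0.95) = 0.1013/0.2500 = 0.4051
Terminal stock prices: S_u = 66, S_d = 52.25
Terminal payoffs (S − K): max(6, 0) = 6, max(-7.75, 0) = 0
Node 0 (S = 55): V_0 = e^(−0.05)·[0.4051·6.0000 + 0.5949·0.0000] = 2.3120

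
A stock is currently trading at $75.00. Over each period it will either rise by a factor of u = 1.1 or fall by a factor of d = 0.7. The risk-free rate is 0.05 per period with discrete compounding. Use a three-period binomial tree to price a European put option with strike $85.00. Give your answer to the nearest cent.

Risk-neutral probability p = (1 + 0.05 − 0.7)/(1.1 − 0.7) = 0.3500/0.4000 = 0.8750
Terminal stock prices: S_uuu = 99.83, S_uud = 63.53, S_udd = 40.42, S_ddd = 25.72
Terminal payoffs (K − S): max(-14.83, 0) = 0, max(21.47, 0) = 21.47, max(44.58, 0) = 44.58, max(59.28, 0) = 59.28
Node uu (S = 90.75): V_uu = 1/1.05·[0.8750·0.0000 + 0.1250·21.4750] = 2.5565
Node ud (S = 57.75): V_ud = 1/1.05·[0.8750·21.4750 + 0.1250·44.5750] = 23.2024
Node dd (S = 36.75): V_dd = 1/1.05·[0.8750·44.5750 + 0.1250·59.2750] = 44.2024
Node u (S = 82.5): V_u = 1/1.05·[0.8750·2.5565 + 0.1250·23.2024] = 4.8926
Node d (S = 52.5): V_d = 1/1.05·[0.8750·23.2024 + 0.1250·44.2024] = 24.5975
Node 0 (S = 75): V_0 = 1/1.05·[0.8750·4.8926 + 0.1250·24.5975] = 7.0055

$7.01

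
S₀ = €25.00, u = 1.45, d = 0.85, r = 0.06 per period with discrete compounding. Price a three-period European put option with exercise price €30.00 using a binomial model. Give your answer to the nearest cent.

Risk-neutral probability p = (1 + 0.06 − 0.85)/(1.45 − 0.85) = 0.2100/0.6000 = 0.3500
Terminal stock prices: S_uuu = 76.22, S_uud = 44.68, S_udd = 26.19, S_ddd = 15.35
Terminal payoffs (K − S): max(-46.22, 0) = 0, max(-14.68, 0) = 0, max(3.809, 0) = 3.809, max(14.65, 0) = 14.65
Node uu (S = 52.56): V_uu = 1/1.06·[0.3500·0.0000 + 0.6500·0.0000] = 0.0000
Node ud (S = 30.81): V_ud = 1/1.06·[0.3500·0.0000 + 0.6500·3.8094] = 2.3359
Node dd (S = 18.06): V_dd = 1/1.06·[0.3500·3.8094 + 0.6500·14.6469] = 10.2394
Node u (S = 36.25): V_u = 1/1.06·[0.3500·0.0000 + 0.6500·2.3359] = 1.4324
Node d (S = 21.25): V_d = 1/1.06·[0.3500·2.3359 + 0.6500·10.2394] = 7.0502
Node 0 (S = 25): V_0 = 1/1.06·[0.3500·1.4324 + 0.6500·7.0502] = 4.7962

€4.80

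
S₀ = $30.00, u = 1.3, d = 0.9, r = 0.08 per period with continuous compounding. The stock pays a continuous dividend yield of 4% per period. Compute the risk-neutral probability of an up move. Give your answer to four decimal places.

Per-period risk-free factor R = e^0.08 = 1.0833; dividend-adjusted growth = e^(0.08−0.04) = 1.0408.
Risk-neutral probability p = (1.0408 − 0.9)/(1.3 − 0.9) = 0.1408/0.4000 = 0.3520

p = 0.3520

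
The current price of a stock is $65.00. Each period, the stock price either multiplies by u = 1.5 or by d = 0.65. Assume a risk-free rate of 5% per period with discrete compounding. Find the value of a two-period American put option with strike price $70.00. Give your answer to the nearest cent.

Risk-neutral probability p = (1 + 0.05 − 0.65)/(1.5 − 0.65) = 0.4000/0.8500 = 0.4706
Terminal stock prices: S_uu = 146.2, S_ud = 63.38, S_dd = 27.46
Terminal payoffs (K − S): max(-76.25, 0) = 0, max(6.625, 0) = 6.625, max(42.54, 0) = 42.54
Node u (S = 97.5): continuation = 1/1.05·[0.4706·0.0000 + 0.5294·6.6250] = 3.3403; exercise value = 0.0000 ≤ continuation, so V_u = 3.3403
Node d (S = 42.25): continuation = 1/1.05·[0.4706·6.6250 + 0.5294·42.5375] = 24.4167; exercise value = 27.7500 > continuation, so V_d = 27.7500 (exercise)
Node 0 (S = 65): continuation = 1/1.05·[0.4706·3.3403 + 0.5294·27.7500] = 15.4887; exercise value = 5.0000 ≤ continuation, so V_0 = 15.4887

$15.49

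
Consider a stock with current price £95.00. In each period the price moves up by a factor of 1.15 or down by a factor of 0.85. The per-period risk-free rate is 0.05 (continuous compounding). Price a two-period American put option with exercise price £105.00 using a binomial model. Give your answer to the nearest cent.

Risk-neutral probability p = (e^0.05 − 0.85)/(1.15 − 0.85) = 0.2013/0.3000 = 0.6709
Terminal stock prices: S_uu = 125.6, S_ud = 92.86, S_dd = 68.64
Terminal payoffs (K − S): max(-20.64, 0) = 0, max(12.14, 0) = 12.14, max(36.36, 0) = 36.36
Node u (S = 109.2): continuation = e^(−0.05)·[0.6709·0.0000 + 0.3291·12.1375] = 3.7996; exercise value = 0.0000 ≤ continuation, so V_u = 3.7996
Node d (S = 80.75): continuation = e^(−0.05)·[0.6709·12.1375 + 0.3291·36.3625] = 19.1291; exercise value = 24.2500 > continuation, so V_d = 24.2500 (exercise)
Node 0 (S = 95): continuation = e^(−0.05)·[0.6709·3.7996 + 0.3291·24.2500] = 10.0162; exercise value = 10.0000 ≤ continuation, so V_0 = 10.0162

£10.02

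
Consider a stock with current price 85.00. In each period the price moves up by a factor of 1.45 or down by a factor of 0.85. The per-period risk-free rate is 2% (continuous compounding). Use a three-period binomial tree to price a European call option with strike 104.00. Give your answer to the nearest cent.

Risk-neutral probability p = (e^0.02 − 0.85)/(1.45 − 0.85) = 0.1702/0.6000 = 0.2837
Terminal stock prices: S_uuu = 259.1, S_uud = 151.9, S_udd = 89.05, S_ddd = 52.2
Terminal payoffs (S − K): max(155.1, 0) = 155.1, max(47.91, 0) = 47.91, max(-14.95, 0) = 0, max(-51.8, 0) = 0
Node uu (S = 178.7): V_uu = e^(−0.02)·[0.2837·155.1331 + 0.7163·47.9056] = 76.7718
Node ud (S = 104.8): V_ud = e^(−0.02)·[0.2837·47.9056 + 0.7163·0.0000] = 13.3202
Node dd (S = 61.41): V_dd = e^(−0.02)·[0.2837·0.0000 + 0.7163·0.0000] = 0.0000
Node u (S = 123.2): V_u = e^(−0.02)·[0.2837·76.7718 + 0.7163·13.3202] = 30.6993
Node d (S = 72.25): V_d = e^(−0.02)·[0.2837·13.3202 + 0.7163·0.0000] = 3.7037
Node 0 (S = 85): V_0 = e^(−0.02)·[0.2837·30.6993 + 0.7163·3.7037] = 11.1366

11.14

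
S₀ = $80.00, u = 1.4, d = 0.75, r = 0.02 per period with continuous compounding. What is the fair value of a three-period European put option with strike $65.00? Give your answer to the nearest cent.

Risk-neutral probability p = (e^0.02 − 0.75)/(1.4 − 0.75) = 0.2702/0.6500 = 0.4157
Terminal stock prices: S_uuu = 219.5, S_uud = 117.6, S_udd = 63, S_ddd = 33.75
Terminal payoffs (K − S): max(-154.5, 0) = 0, max(-52.6, 0) = 0, max(2, 0) = 2, max(31.25, 0) = 31.25
Node uu (S = 156.8): V_uu = e^(−0.02)·[0.4157·0.0000 + 0.5843·0.0000] = 0.0000
Node ud (S = 84): V_ud = e^(−0.02)·[0.4157·0.0000 + 0.5843·2.0000] = 1.1455
Node dd (S = 45): V_dd = e^(−0.02)·[0.4157·2.0000 + 0.5843·31.2500] = 18.7129
Node u (S = 112): V_u = e^(−0.02)·[0.4157·0.0000 + 0.5843·1.1455] = 0.6561
Node d (S = 60): V_d = e^(−0.02)·[0.4157·1.1455 + 0.5843·18.7129] = 11.1843
Node 0 (S = 80): V_0 = e^(−0.02)·[0.4157·0.6561 + 0.5843·11.1843] = 6.6730

$6.67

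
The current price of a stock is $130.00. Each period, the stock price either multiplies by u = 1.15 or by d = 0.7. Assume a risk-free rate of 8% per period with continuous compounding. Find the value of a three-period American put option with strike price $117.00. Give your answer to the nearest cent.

Risk-neutral probability p = (e^0.08 − 0.7)/(1.15 − 0.7) = 0.3833/0.4500 = 0.8517
Terminal stock prices: S_uuu = 197.7, S_uud = 120.3, S_udd = 73.25, S_ddd = 44.59
Terminal payoffs (K − S): max(-80.71, 0) = 0, max(-3.347, 0) = 0, max(43.75, 0) = 43.75, max(72.41, 0) = 72.41
Node uu (S = 171.9): continuation = e^(−0.08)·[0.8517·0.0000 + 0.1483·0.0000] = 0.0000; exercise value = 0.0000 ≤ continuation, so V_uu = 0.0000
Node ud (S = 104.6): continuation = e^(−0.08)·[0.8517·0.0000 + 0.1483·43.7450] = 5.9866; exercise value = 12.3500 > continuation, so V_ud = 12.3500 (exercise)
Node dd (S = 63.7): continuation = e^(−0.08)·[0.8517·43.7450 + 0.1483·72.4100] = 44.3046; exercise value = 53.3000 > continuation, so V_dd = 53.3000 (exercise)
Node u (S = 149.5): continuation = e^(−0.08)·[0.8517·0.0000 + 0.1483·12.3500] = 1.6901; exercise value = 0.0000 ≤ continuation, so V_u = 1.6901
Node d (S = 91): continuation = e^(−0.08)·[0.8517·12.3500 + 0.1483·53.3000] = 17.0046; exercise value = 26.0000 > continuation, so V_d = 26.0000 (exercise)
Node 0 (S = 130): continuation = e^(−0.08)·[0.8517·1.6901 + 0.1483·26.0000] = 4.8871; exercise value = 0.0000 ≤ continuation, so V_0 = 4.8871

$4.89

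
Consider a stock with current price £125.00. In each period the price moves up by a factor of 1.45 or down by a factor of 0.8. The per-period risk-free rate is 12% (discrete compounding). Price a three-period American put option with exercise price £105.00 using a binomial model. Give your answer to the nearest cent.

Risk-neutral probability p = (1 + 0.12 − 0.8)/(1.45 − 0.8) = 0.3200/0.6500 = 0.4923
Terminal stock prices: S_uuu = 381.1, S_uud = 210.2, S_udd = 116, S_ddd = 64
Terminal payoffs (K − S): max(-276.1, 0) = 0, max(-105.2, 0) = 0, max(-11, 0) = 0, max(41, 0) = 41
Node uu (S = 262.8): continuation = 1/1.12·[0.4923·0.0000 + 0.5077·0.0000] = 0.0000; exercise value = 0.0000 ≤ continuation, so V_uu = 0.0000
Node ud (S = 145): continuation = 1/1.12·[0.4923·0.0000 + 0.5077·0.0000] = 0.0000; exercise value = 0.0000 ≤ continuation, so V_ud = 0.0000
Node dd (S = 80): continuation = 1/1.12·[0.4923·0.0000 + 0.5077·41.0000] = 18.5852; exercise value = 25.0000 > continuation, so V_dd = 25.0000 (exercise)
Node u (S = 181.2): continuation = 1/1.12·[0.4923·0.0000 + 0.5077·0.0000] = 0.0000; exercise value = 0.0000 ≤ continuation, so V_u = 0.0000
Node d (S = 100): continuation = 1/1.12·[0.4923·0.0000 + 0.5077·25.0000] = 11.3324; exercise value = 5.0000 ≤ continuation, so V_d = 11.3324
Node 0 (S = 125): continuation = 1/1.12·[0.4923·0.0000 + 0.5077·11.3324] = 5.1369; exercise value = 0.0000 ≤ continuation, so V_0 = 5.1369

£5.14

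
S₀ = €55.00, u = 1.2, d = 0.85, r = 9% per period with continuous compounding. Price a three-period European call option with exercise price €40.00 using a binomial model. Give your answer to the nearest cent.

€24.60

Risk-neutral probability p = (e^0.09 − 0.85)/(1.2 − 0.85) = 0.2442/0.3500 = 0.6976
Terminal stock prices: S_uuu = 95.04, S_uud = 67.32, S_udd = 47.68, S_ddd = 33.78
Terminal payoffs (S − K): max(55.04, 0) = 55.04, max(27.32, 0) = 27.32, max(7.685, 0) = 7.685, max(-6.223, 0) = 0
Node uu (S = 79.2): V_uu = e^(−0.09)·[0.6976·55.0400 + 0.3024·27.3200] = 42.6428
Node ud (S = 56.1): V_ud = e^(−0.09)·[0.6976·27.3200 + 0.3024·7.6850] = 19.5428
Node dd (S = 39.74): V_dd = e^(−0.09)·[0.6976·7.6850 + 0.3024·0.0000] = 4.8999
Node u (S = 66): V_u = e^(−0.09)·[0.6976·42.6428 + 0.3024·19.5428] = 32.5892
Node d (S = 46.75): V_d = e^(−0.09)·[0.6976·19.5428 + 0.3024·4.8999] = 13.8144
Node 0 (S = 55): V_0 = e^(−0.09)·[0.6976·32.5892 + 0.3024·13.8144] = 24.5961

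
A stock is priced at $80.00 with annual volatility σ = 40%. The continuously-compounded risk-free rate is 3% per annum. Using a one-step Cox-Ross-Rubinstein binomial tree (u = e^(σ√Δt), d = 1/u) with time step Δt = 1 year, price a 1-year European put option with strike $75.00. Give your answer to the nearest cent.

CRR parameters: u = e^(σ√Δt) = e^(0.4·√1) = 1.4918, d = 1/u = 0.6703
Per-period rate: rΔt = 0.03·1 = 0.03, so R = e^0.03 = 1.0305
Risk-neutral probability p = (e^0.03 − 0.6703)/(1.4918 − 0.6703) = 0.3601/0.8215 = 0.4384
Terminal stock prices: S_u = 119.3, S_d = 53.63
Terminal payoffs (K − S): max(-44.35, 0) = 0, max(21.37, 0) = 21.37
Node 0 (S = 80): V_0 = e^(−0.03)·[0.4384·0.0000 + 0.5616·21.3744] = 11.6494

$11.65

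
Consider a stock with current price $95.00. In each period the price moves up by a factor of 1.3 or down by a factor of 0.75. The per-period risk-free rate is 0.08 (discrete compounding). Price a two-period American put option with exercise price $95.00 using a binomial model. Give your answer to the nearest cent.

Risk-neutral probability p = (1 + 0.08 − 0.75)/(1.3 − 0.75) = 0.3300/0.5500 = 0.6000
Terminal stock prices: S_uu = 160.6, S_ud = 92.62, S_dd = 53.44
Terminal payoffs (K − S): max(-65.55, 0) = 0, max(2.375, 0) = 2.375, max(41.56, 0) = 41.56
Node u (S = 123.5): continuation = 1/1.08·[0.6000·0.0000 + 0.4000·2.3750] = 0.8796; exercise value = 0.0000 ≤ continuation, so V_u = 0.8796
Node d (S = 71.25): continuation = 1/1.08·[0.6000·2.3750 + 0.4000·41.5625] = 16.7130; exercise value = 23.7500 > continuation, so V_d = 23.7500 (exercise)
Node 0 (S = 95): continuation = 1/1.08·[0.6000·0.8796 + 0.4000·23.7500] = 9.2850; exercise value = 0.0000 ≤ continuation, so V_0 = 9.2850

$9.28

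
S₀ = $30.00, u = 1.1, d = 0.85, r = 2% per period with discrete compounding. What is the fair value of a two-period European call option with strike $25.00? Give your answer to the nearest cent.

Risk-neutral probability p = (1 + 0.02 − 0.85)/(1.1 − 0.85) = 0.1700/0.2500 = 0.6800
Terminal stock prices: S_uu = 36.3, S_ud = 28.05, S_dd = 21.67
Terminal payoffs (S − K): max(11.3, 0) = 11.3, max(3.05, 0) = 3.05, max(-3.325, 0) = 0
Node u (S = 33): V_u = 1/1.02·[0.6800·11.3000 + 0.3200·3.0500] = 8.4902
Node d (S = 25.5): V_d = 1/1.02·[0.6800·3.0500 + 0.3200·0.0000] = 2.0333
Node 0 (S = 30): V_0 = 1/1.02·[0.6800·8.4902 + 0.3200·2.0333] = 6.2980

$6.30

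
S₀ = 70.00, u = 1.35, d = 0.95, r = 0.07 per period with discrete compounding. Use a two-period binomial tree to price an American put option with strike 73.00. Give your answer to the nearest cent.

Risk-neutral probability p = (1 + 0.07 − 0.95)/(1.35 − 0.95) = 0.1200/0.4000 = 0.3000
Terminal stock prices: S_uu = 127.6, S_ud = 89.77, S_dd = 63.17
Terminal payoffs (K − S): max(-54.58, 0) = 0, max(-16.77, 0) = 0, max(9.825, 0) = 9.825
Node u (S = 94.5): continuation = 1/1.07·[0.3000·0.0000 + 0.7000·0.0000] = 0.0000; exercise value = 0.0000 ≤ continuation, so V_u = 0.0000
Node d (S = 66.5): continuation = 1/1.07·[0.3000·0.0000 + 0.7000·9.8250] = 6.4276; exercise value = 6.5000 > continuation, so V_d = 6.5000 (exercise)
Node 0 (S = 70): continuation = 1/1.07·[0.3000·0.0000 + 0.7000·6.5000] = 4.2523; exercise value = 3.0000 ≤ continuation, so V_0 = 4.2523

4.25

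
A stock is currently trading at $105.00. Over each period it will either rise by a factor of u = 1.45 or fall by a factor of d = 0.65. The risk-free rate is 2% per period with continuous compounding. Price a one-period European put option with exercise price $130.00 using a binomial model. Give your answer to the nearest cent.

Risk-neutral probability p = (e^0.02 − 0.65)/(1.45 − 0.65) = 0.3702/0.8000 = 0.4628
Terminal stock prices: S_u = 152.2, S_d = 68.25
Terminal payoffs (K − S): max(-22.25, 0) = 0, max(61.75, 0) = 61.75
Node 0 (S = 105): V_0 = e^(−0.02)·[0.4628·0.0000 + 0.5372·61.7500] = 32.5182

$32.52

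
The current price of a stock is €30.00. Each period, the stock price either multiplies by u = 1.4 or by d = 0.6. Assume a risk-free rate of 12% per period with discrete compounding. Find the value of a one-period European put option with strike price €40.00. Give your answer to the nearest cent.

€6.87

Risk-neutral probability p = (1 + 0.12 − 0.6)/(1.4 − 0.6) = 0.5200/0.8000 = 0.6500
Terminal stock prices: S_u = 42, S_d = 18
Terminal payoffs (K − S): max(-2, 0) = 0, max(22, 0) = 22
Node 0 (S = 30): V_0 = 1/1.12·[0.6500·0.0000 + 0.3500·22.0000] = 6.8750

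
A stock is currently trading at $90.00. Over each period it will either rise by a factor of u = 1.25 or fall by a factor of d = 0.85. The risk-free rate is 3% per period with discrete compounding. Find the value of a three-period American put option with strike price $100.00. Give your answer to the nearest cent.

$14.88

Risk-neutral probability p = (1 + 0.03 − 0.85)/(1.25 − 0.85) = 0.1800/0.4000 = 0.4500
Terminal stock prices: S_uuu = 175.8, S_uud = 119.5, S_udd = 81.28, S_ddd = 55.27
Terminal payoffs (K − S): max(-75.78, 0) = 0, max(-19.53, 0) = 0, max(18.72, 0) = 18.72, max(44.73, 0) = 44.73
Node uu (S = 140.6): continuation = 1/1.03·[0.4500·0.0000 + 0.5500·0.0000] = 0.0000; exercise value = 0.0000 ≤ continuation, so V_uu = 0.0000
Node ud (S = 95.62): continuation = 1/1.03·[0.4500·0.0000 + 0.5500·18.7188] = 9.9954; exercise value = 4.3750 ≤ continuation, so V_ud = 9.9954
Node dd (S = 65.02): continuation = 1/1.03·[0.4500·18.7188 + 0.5500·44.7288] = 32.0624; exercise value = 34.9750 > continuation, so V_dd = 34.9750 (exercise)
Node u (S = 112.5): continuation = 1/1.03·[0.4500·0.0000 + 0.5500·9.9954] = 5.3374; exercise value = 0.0000 ≤ continuation, so V_u = 5.3374
Node d (S = 76.5): continuation = 1/1.03·[0.4500·9.9954 + 0.5500·34.9750] = 23.0429; exercise value = 23.5000 > continuation, so V_d = 23.5000 (exercise)
Node 0 (S = 90): continuation = 1/1.03·[0.4500·5.3374 + 0.5500·23.5000] = 14.8804; exercise value = 10.0000 ≤ continuation, so V_0 = 14.8804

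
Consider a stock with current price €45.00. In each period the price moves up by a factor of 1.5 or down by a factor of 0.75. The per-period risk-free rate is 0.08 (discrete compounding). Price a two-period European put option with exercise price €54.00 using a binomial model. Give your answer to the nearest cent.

Risk-neutral probability p = (1 + 0.08 − 0.75)/(1.5 − 0.75) = 0.3300/0.7500 = 0.4400
Terminal stock prices: S_uu = 101.2, S_ud = 50.62, S_dd = 25.31
Terminal payoffs (K − S): max(-47.25, 0) = 0, max(3.375, 0) = 3.375, max(28.69, 0) = 28.69
Node u (S = 67.5): V_u = 1/1.08·[0.4400·0.0000 + 0.5600·3.3750] = 1.7500
Node d (S = 33.75): V_d = 1/1.08·[0.4400·3.3750 + 0.5600·28.6875] = 16.2500
Node 0 (S = 45): V_0 = 1/1.08·[0.4400·1.7500 + 0.5600·16.2500] = 9.1389

€9.14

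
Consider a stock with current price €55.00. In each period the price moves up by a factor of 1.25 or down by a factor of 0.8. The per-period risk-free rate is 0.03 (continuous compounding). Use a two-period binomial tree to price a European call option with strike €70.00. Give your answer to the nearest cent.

€3.94

Risk-neutral probability p = (e^0.03 − 0.8)/(1.25 − 0.8) = 0.2305/0.4500 = 0.5121
Terminal stock prices: S_uu = 85.94, S_ud = 55, S_dd = 35.2
Terminal payoffs (S − K): max(15.94, 0) = 15.94, max(-15, 0) = 0, max(-34.8, 0) = 0
Node u (S = 68.75): V_u = e^(−0.03)·[0.5121·15.9375 + 0.4879·0.0000] = 7.9207
Node d (S = 44): V_d = e^(−0.03)·[0.5121·0.0000 + 0.4879·0.0000] = 0.0000
Node 0 (S = 55): V_0 = e^(−0.03)·[0.5121·7.9207 + 0.4879·0.0000] = 3.9365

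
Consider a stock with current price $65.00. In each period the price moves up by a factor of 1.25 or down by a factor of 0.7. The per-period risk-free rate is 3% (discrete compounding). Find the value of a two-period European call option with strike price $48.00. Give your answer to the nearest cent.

Risk-neutral probability p = (1 + 0.03 − 0.7)/(1.25 − 0.7) = 0.3300/0.5500 = 0.6000
Terminal stock prices: S_uu = 101.6, S_ud = 56.87, S_dd = 31.85
Terminal payoffs (S − K): max(53.56, 0) = 53.56, max(8.875, 0) = 8.875, max(-16.15, 0) = 0
Node u (S = 81.25): V_u = 1/1.03·[0.6000·53.5625 + 0.4000·8.8750] = 34.6481
Node d (S = 45.5): V_d = 1/1.03·[0.6000·8.8750 + 0.4000·0.0000] = 5.1699
Node 0 (S = 65): V_0 = 1/1.03·[0.6000·34.6481 + 0.4000·5.1699] = 22.1911

$22.19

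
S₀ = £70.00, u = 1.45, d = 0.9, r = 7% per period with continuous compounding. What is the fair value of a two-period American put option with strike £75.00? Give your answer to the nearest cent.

Risk-neutral probability p = (e^0.07 − 0.9)/(1.45 − 0.9) = 0.1725/0.5500 = 0.3137
Terminal stock prices: S_uu = 147.2, S_ud = 91.35, S_dd = 56.7
Terminal payoffs (K − S): max(-72.18, 0) = 0, max(-16.35, 0) = 0, max(18.3, 0) = 18.3
Node u (S = 101.5): continuation = e^(−0.07)·[0.3137·0.0000 + 0.6863·0.0000] = 0.0000; exercise value = 0.0000 ≤ continuation, so V_u = 0.0000
Node d (S = 63): continuation = e^(−0.07)·[0.3137·0.0000 + 0.6863·18.3000] = 11.7110; exercise value = 12.0000 > continuation, so V_d = 12.0000 (exercise)
Node 0 (S = 70): continuation = e^(−0.07)·[0.3137·0.0000 + 0.6863·12.0000] = 7.6794; exercise value = 5.0000 ≤ continuation, so V_0 = 7.6794

£7.68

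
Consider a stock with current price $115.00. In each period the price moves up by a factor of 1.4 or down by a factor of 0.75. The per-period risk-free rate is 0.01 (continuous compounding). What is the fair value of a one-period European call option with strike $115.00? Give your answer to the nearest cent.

Risk-neutral probability p = (e^0.01 − 0.75)/(1.4 − 0.75) = 0.2601/0.6500 = 0.4001
Terminal stock prices: S_u = 161, S_d = 86.25
Terminal payoffs (S − K): max(46, 0) = 46, max(-28.75, 0) = 0
Node 0 (S = 115): V_0 = e^(−0.01)·[0.4001·46.0000 + 0.5999·0.0000] = 18.2204

$18.22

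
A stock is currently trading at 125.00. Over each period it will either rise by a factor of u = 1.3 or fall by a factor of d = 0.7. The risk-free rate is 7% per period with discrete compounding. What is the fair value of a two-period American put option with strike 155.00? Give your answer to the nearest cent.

Risk-neutral probability p = (1 + 0.07 − 0.7)/(1.3 − 0.7) = 0.3700/0.6000 = 0.6167
Terminal stock prices: S_uu = 211.3, S_ud = 113.7, S_dd = 61.25
Terminal payoffs (K − S): max(-56.25, 0) = 0, max(41.25, 0) = 41.25, max(93.75, 0) = 93.75
Node u (S = 162.5): continuation = 1/1.07·[0.6167·0.0000 + 0.3833·41.2500] = 14.7780; exercise value = 0.0000 ≤ continuation, so V_u = 14.7780
Node d (S = 87.5): continuation = 1/1.07·[0.6167·41.2500 + 0.3833·93.7500] = 57.3598; exercise value = 67.5000 > continuation, so V_d = 67.5000 (exercise)
Node 0 (S = 125): continuation = 1/1.07·[0.6167·14.7780 + 0.3833·67.5000] = 32.6992; exercise value = 30.0000 ≤ continuation, so V_0 = 32.6992

32.70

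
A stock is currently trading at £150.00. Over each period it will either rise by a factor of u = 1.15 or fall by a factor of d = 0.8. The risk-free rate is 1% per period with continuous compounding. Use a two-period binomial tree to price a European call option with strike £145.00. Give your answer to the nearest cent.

£18.84

Risk-neutral probability p = (e^0.01 − 0.8)/(1.15 − 0.8) = 0.2101/0.3500 = 0.6001
Terminal stock prices: S_uu = 198.4, S_ud = 138, S_dd = 96
Terminal payoffs (S − K): max(53.37, 0) = 53.37, max(-7, 0) = 0, max(-49, 0) = 0
Node u (S = 172.5): V_u = e^(−0.01)·[0.6001·53.3750 + 0.3999·0.0000] = 31.7139
Node d (S = 120): V_d = e^(−0.01)·[0.6001·0.0000 + 0.3999·0.0000] = 0.0000
Node 0 (S = 150): V_0 = e^(−0.01)·[0.6001·31.7139 + 0.3999·0.0000] = 18.8435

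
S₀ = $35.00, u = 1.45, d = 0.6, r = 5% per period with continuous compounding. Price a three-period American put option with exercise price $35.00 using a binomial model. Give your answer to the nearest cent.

$7.93

Risk-neutral probability p = (e^0.05 − 0.6)/(1.45 − 0.6) = 0.4513/0.8500 = 0.5309
Terminal stock prices: S_uuu = 106.7, S_uud = 44.15, S_udd = 18.27, S_ddd = 7.56
Terminal payoffs (K − S): max(-71.7, 0) = 0, max(-9.153, 0) = 0, max(16.73, 0) = 16.73, max(27.44, 0) = 27.44
Node uu (S = 73.59): continuation = e^(−0.05)·[0.5309·0.0000 + 0.4691·0.0000] = 0.0000; exercise value = 0.0000 ≤ continuation, so V_uu = 0.0000
Node ud (S = 30.45): continuation = e^(−0.05)·[0.5309·0.0000 + 0.4691·16.7300] = 7.4652; exercise value = 4.5500 ≤ continuation, so V_ud = 7.4652
Node dd (S = 12.6): continuation = e^(−0.05)·[0.5309·16.7300 + 0.4691·27.4400] = 20.6930; exercise value = 22.4000 > continuation, so V_dd = 22.4000 (exercise)
Node u (S = 50.75): continuation = e^(−0.05)·[0.5309·0.0000 + 0.4691·7.4652] = 3.3311; exercise value = 0.0000 ≤ continuation, so V_u = 3.3311
Node d (S = 21): continuation = e^(−0.05)·[0.5309·7.4652 + 0.4691·22.4000] = 13.7652; exercise value = 14.0000 > continuation, so V_d = 14.0000 (exercise)
Node 0 (S = 35): continuation = e^(−0.05)·[0.5309·3.3311 + 0.4691·14.0000] = 7.9292; exercise value = 0.0000 ≤ continuation, so V_0 = 7.9292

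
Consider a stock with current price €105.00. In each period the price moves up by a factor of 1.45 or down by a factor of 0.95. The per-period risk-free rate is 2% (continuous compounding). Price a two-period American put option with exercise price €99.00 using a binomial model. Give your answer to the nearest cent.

€3.01

Risk-neutral probability p = (e^0.02 − 0.95)/(1.45 − 0.95) = 0.0702/0.5000 = 0.1404
Terminal stock prices: S_uu = 220.8, S_ud = 144.6, S_dd = 94.76
Terminal payoffs (K − S): max(-121.8, 0) = 0, max(-45.64, 0) = 0, max(4.237, 0) = 4.237
Node u (S = 152.2): continuation = e^(−0.02)·[0.1404·0.0000 + 0.8596·0.0000] = 0.0000; exercise value = 0.0000 ≤ continuation, so V_u = 0.0000
Node d (S = 99.75): continuation = e^(−0.02)·[0.1404·0.0000 + 0.8596·4.2375] = 3.5704; exercise value = 0.0000 ≤ continuation, so V_d = 3.5704
Node 0 (S = 105): continuation = e^(−0.02)·[0.1404·0.0000 + 0.8596·3.5704] = 3.0083; exercise value = 0.0000 ≤ continuation, so V_0 = 3.0083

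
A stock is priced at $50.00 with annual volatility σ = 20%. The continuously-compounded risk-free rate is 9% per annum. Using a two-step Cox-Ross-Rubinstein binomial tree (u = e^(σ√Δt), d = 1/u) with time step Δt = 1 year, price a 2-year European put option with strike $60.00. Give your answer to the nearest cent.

CRR parameters: u = e^(σ√Δt) = e^(0.2·√1) = 1.2214, d = 1/u = 0.8187
Per-period rate: rΔt = 0.09·1 = 0.09, so R = e^0.09 = 1.0942
Risk-neutral probability p = (e^0.09 − 0.8187)/(1.2214 − 0.8187) = 0.2754/0.4027 = 0.6840
Terminal stock prices: S_uu = 74.59, S_ud = 50, S_dd = 33.52
Terminal payoffs (K − S): max(-14.59, 0) = 0, max(10, 0) = 10, max(26.48, 0) = 26.48
Node u (S = 61.07): V_u = e^(−0.09)·[0.6840·0.0000 + 0.3160·10.0000] = 2.8877
Node d (S = 40.94): V_d = e^(−0.09)·[0.6840·10.0000 + 0.3160·26.4840] = 13.8993
Node 0 (S = 50): V_0 = e^(−0.09)·[0.6840·2.8877 + 0.3160·13.8993] = 5.8189

$5.82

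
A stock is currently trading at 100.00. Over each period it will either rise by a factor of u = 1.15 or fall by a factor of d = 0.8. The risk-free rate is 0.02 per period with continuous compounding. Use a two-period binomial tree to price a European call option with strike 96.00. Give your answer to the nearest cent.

13.79

Risk-neutral probability p = (e^0.02 − 0.8)/(1.15 − 0.8) = 0.2202/0.3500 = 0.6291
Terminal stock prices: S_uu = 132.2, S_ud = 92, S_dd = 64
Terminal payoffs (S − K): max(36.25, 0) = 36.25, max(-4, 0) = 0, max(-32, 0) = 0
Node u (S = 115): V_u = e^(−0.02)·[0.6291·36.2500 + 0.3709·0.0000] = 22.3550
Node d (S = 80): V_d = e^(−0.02)·[0.6291·0.0000 + 0.3709·0.0000] = 0.0000
Node 0 (S = 100): V_0 = e^(−0.02)·[0.6291·22.3550 + 0.3709·0.0000] = 13.7861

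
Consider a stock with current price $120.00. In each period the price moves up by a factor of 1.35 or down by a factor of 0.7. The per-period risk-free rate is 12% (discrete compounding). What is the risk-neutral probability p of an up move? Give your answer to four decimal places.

Risk-neutral probability p = (1 + 0.12 − 0.7)/(1.35 − 0.7) = 0.4200/0.6500 = 0.6462

p = 0.6462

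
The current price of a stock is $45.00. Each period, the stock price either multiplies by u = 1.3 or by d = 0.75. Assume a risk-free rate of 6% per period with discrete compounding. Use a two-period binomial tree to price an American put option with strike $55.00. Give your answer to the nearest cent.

$11.18

Risk-neutral probability p = (1 + 0.06 − 0.75)/(1.3 − 0.75) = 0.3100/0.5500 = 0.5636
Terminal stock prices: S_uu = 76.05, S_ud = 43.88, S_dd = 25.31
Terminal payoffs (K − S): max(-21.05, 0) = 0, max(11.12, 0) = 11.12, max(29.69, 0) = 29.69
Node u (S = 58.5): continuation = 1/1.06·[0.5636·0.0000 + 0.4364·11.1250] = 4.5798; exercise value = 0.0000 ≤ continuation, so V_u = 4.5798
Node d (S = 33.75): continuation = 1/1.06·[0.5636·11.1250 + 0.4364·29.6875] = 18.1368; exercise value = 21.2500 > continuation, so V_d = 21.2500 (exercise)
Node 0 (S = 45): continuation = 1/1.06·[0.5636·4.5798 + 0.4364·21.2500] = 11.1831; exercise value = 10.0000 ≤ continuation, so V_0 = 11.1831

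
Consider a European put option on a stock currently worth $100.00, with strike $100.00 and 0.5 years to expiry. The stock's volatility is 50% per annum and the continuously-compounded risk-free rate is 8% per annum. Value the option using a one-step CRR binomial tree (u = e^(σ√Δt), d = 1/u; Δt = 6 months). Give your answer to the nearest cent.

$15.19

CRR parameters: u = e^(σ√Δt) = e^(0.5·√0.5) = 1.4241, d = 1/u = 0.7022
Per-period rate: rΔt = 0.08·0.5 = 0.04, so R = e^0.04 = 1.0408
Risk-neutral probability p = (e^0.04 − 0.7022)/(1.4241 − 0.7022) = 0.3386/0.7219 = 0.4691
Terminal stock prices: S_u = 142.4, S_d = 70.22
Terminal payoffs (K − S): max(-42.41, 0) = 0, max(29.78, 0) = 29.78
Node 0 (S = 100): V_0 = e^(−0.04)·[0.4691·0.0000 + 0.5309·29.7811] = 15.1923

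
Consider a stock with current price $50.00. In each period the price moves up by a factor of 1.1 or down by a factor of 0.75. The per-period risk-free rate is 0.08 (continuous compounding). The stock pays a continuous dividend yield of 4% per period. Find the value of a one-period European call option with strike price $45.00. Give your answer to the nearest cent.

Per-period risk-free factor R = e^0.08 = 1.0833; dividend-adjusted growth = e^(0.08−0.04) = 1.0408.
Risk-neutral probability p = (1.0408 − 0.75)/(1.1 − 0.75) = 0.2908/0.3500 = 0.8309
Terminal stock prices: S_u = 55, S_d = 37.5
Terminal payoffs (S − K): max(10, 0) = 10, max(-7.5, 0) = 0
Node 0 (S = 50): V_0 = e^(−0.08)·[0.8309·10.0000 + 0.1691·0.0000] = 7.6701

$7.67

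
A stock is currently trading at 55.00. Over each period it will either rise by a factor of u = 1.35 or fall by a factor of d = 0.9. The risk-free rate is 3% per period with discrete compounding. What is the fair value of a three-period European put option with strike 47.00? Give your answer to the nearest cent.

2.27

Risk-neutral probability p = (1 + 0.03 − 0.9)/(1.35 − 0.9) = 0.1300/0.4500 = 0.2889
Terminal stock prices: S_uuu = 135.3, S_uud = 90.21, S_udd = 60.14, S_ddd = 40.1
Terminal payoffs (K − S): max(-88.32, 0) = 0, max(-43.21, 0) = 0, max(-13.14, 0) = 0, max(6.905, 0) = 6.905
Node uu (S = 100.2): V_uu = 1/1.03·[0.2889·0.0000 + 0.7111·0.0000] = 0.0000
Node ud (S = 66.83): V_ud = 1/1.03·[0.2889·0.0000 + 0.7111·0.0000] = 0.0000
Node dd (S = 44.55): V_dd = 1/1.03·[0.2889·0.0000 + 0.7111·6.9050] = 4.7672
Node u (S = 74.25): V_u = 1/1.03·[0.2889·0.0000 + 0.7111·0.0000] = 0.0000
Node d (S = 49.5): V_d = 1/1.03·[0.2889·0.0000 + 0.7111·4.7672] = 3.2913
Node 0 (S = 55): V_0 = 1/1.03·[0.2889·0.0000 + 0.7111·3.2913] = 2.2723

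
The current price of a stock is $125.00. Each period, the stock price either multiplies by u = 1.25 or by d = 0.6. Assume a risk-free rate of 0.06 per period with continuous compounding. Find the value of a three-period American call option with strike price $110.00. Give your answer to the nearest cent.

Risk-neutral probability p = (e^0.06 − 0.6)/(1.25 − 0.6) = 0.4618/0.6500 = 0.7105
Terminal stock prices: S_uuu = 244.1, S_uud = 117.2, S_udd = 56.25, S_ddd = 27
Terminal payoffs (S − K): max(134.1, 0) = 134.1, max(7.188, 0) = 7.188, max(-53.75, 0) = 0, max(-83, 0) = 0
Node uu (S = 195.3): continuation = e^(−0.06)·[0.7105·134.1406 + 0.2895·7.1875] = 91.7184; exercise value = 85.3125 ≤ continuation, so V_uu = 91.7184
Node ud (S = 93.75): continuation = e^(−0.06)·[0.7105·7.1875 + 0.2895·0.0000] = 4.8094; exercise value = 0.0000 ≤ continuation, so V_ud = 4.8094
Node dd (S = 45): continuation = e^(−0.06)·[0.7105·0.0000 + 0.2895·0.0000] = 0.0000; exercise value = 0.0000 ≤ continuation, so V_dd = 0.0000
Node u (S = 156.2): continuation = e^(−0.06)·[0.7105·91.7184 + 0.2895·4.8094] = 62.6837; exercise value = 46.2500 ≤ continuation, so V_u = 62.6837
Node d (S = 75): continuation = e^(−0.06)·[0.7105·4.8094 + 0.2895·0.0000] = 3.2182; exercise value = 0.0000 ≤ continuation, so V_d = 3.2182
Node 0 (S = 125): continuation = e^(−0.06)·[0.7105·62.6837 + 0.2895·3.2182] = 42.8215; exercise value = 15.0000 ≤ continuation, so V_0 = 42.8215

$42.82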